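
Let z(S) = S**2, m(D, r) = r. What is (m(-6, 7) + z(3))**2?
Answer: 256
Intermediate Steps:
(m(-6, 7) + z(3))**2 = (7 + 3**2)**2 = (7 + 9)**2 = 16**2 = 256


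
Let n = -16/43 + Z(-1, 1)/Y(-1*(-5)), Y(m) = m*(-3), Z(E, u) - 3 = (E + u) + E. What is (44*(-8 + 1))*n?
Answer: 100408/645 ≈ 155.67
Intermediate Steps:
Z(E, u) = 3 + u + 2*E (Z(E, u) = 3 + ((E + u) + E) = 3 + (u + 2*E) = 3 + u + 2*E)
Y(m) = -3*m
n = -326/645 (n = -16/43 + (3 + 1 + 2*(-1))/((-(-3)*(-5))) = -16*1/43 + (3 + 1 - 2)/((-3*5)) = -16/43 + 2/(-15) = -16/43 + 2*(-1/15) = -16/43 - 2/15 = -326/645 ≈ -0.50543)
(44*(-8 + 1))*n = (44*(-8 + 1))*(-326/645) = (44*(-7))*(-326/645) = -308*(-326/645) = 100408/645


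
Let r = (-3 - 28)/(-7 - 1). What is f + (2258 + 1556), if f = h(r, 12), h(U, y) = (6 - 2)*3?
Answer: 3826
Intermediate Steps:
r = 31/8 (r = -31/(-8) = -31*(-⅛) = 31/8 ≈ 3.8750)
h(U, y) = 12 (h(U, y) = 4*3 = 12)
f = 12
f + (2258 + 1556) = 12 + (2258 + 1556) = 12 + 3814 = 3826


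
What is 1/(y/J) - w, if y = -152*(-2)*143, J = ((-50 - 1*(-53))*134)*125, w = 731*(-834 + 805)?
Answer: 460806589/21736 ≈ 21200.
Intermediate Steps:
w = -21199 (w = 731*(-29) = -21199)
J = 50250 (J = ((-50 + 53)*134)*125 = (3*134)*125 = 402*125 = 50250)
y = 43472 (y = 304*143 = 43472)
1/(y/J) - w = 1/(43472/50250) - 1*(-21199) = 1/(43472*(1/50250)) + 21199 = 1/(21736/25125) + 21199 = 25125/21736 + 21199 = 460806589/21736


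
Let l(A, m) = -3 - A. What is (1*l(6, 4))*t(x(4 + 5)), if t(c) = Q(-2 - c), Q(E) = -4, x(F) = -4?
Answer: 36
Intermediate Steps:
t(c) = -4
(1*l(6, 4))*t(x(4 + 5)) = (1*(-3 - 1*6))*(-4) = (1*(-3 - 6))*(-4) = (1*(-9))*(-4) = -9*(-4) = 36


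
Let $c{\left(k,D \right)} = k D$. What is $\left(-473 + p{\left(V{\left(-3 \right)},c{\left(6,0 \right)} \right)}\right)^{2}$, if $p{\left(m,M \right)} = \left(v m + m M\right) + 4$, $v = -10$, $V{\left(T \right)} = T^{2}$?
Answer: $312481$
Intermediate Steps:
$c{\left(k,D \right)} = D k$
$p{\left(m,M \right)} = 4 - 10 m + M m$ ($p{\left(m,M \right)} = \left(- 10 m + m M\right) + 4 = \left(- 10 m + M m\right) + 4 = 4 - 10 m + M m$)
$\left(-473 + p{\left(V{\left(-3 \right)},c{\left(6,0 \right)} \right)}\right)^{2} = \left(-473 + \left(4 - 10 \left(-3\right)^{2} + 0 \cdot 6 \left(-3\right)^{2}\right)\right)^{2} = \left(-473 + \left(4 - 90 + 0 \cdot 9\right)\right)^{2} = \left(-473 + \left(4 - 90 + 0\right)\right)^{2} = \left(-473 - 86\right)^{2} = \left(-559\right)^{2} = 312481$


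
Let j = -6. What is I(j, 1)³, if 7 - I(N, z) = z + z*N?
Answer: 1728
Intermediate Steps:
I(N, z) = 7 - z - N*z (I(N, z) = 7 - (z + z*N) = 7 - (z + N*z) = 7 + (-z - N*z) = 7 - z - N*z)
I(j, 1)³ = (7 - 1*1 - 1*(-6)*1)³ = (7 - 1 + 6)³ = 12³ = 1728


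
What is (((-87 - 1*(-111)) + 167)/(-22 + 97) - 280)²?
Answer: 433014481/5625 ≈ 76980.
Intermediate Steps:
(((-87 - 1*(-111)) + 167)/(-22 + 97) - 280)² = (((-87 + 111) + 167)/75 - 280)² = ((24 + 167)*(1/75) - 280)² = (191*(1/75) - 280)² = (191/75 - 280)² = (-20809/75)² = 433014481/5625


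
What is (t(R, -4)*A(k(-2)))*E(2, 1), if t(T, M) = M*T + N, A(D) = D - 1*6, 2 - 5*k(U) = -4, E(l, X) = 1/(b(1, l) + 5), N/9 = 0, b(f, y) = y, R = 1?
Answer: 96/35 ≈ 2.7429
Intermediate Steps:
N = 0 (N = 9*0 = 0)
E(l, X) = 1/(5 + l) (E(l, X) = 1/(l + 5) = 1/(5 + l))
k(U) = 6/5 (k(U) = 2/5 - 1/5*(-4) = 2/5 + 4/5 = 6/5)
A(D) = -6 + D (A(D) = D - 6 = -6 + D)
t(T, M) = M*T (t(T, M) = M*T + 0 = M*T)
(t(R, -4)*A(k(-2)))*E(2, 1) = ((-4*1)*(-6 + 6/5))/(5 + 2) = -4*(-24/5)/7 = (96/5)*(1/7) = 96/35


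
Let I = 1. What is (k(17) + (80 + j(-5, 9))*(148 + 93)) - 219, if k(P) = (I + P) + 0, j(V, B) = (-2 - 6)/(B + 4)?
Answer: 246099/13 ≈ 18931.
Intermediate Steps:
j(V, B) = -8/(4 + B)
k(P) = 1 + P (k(P) = (1 + P) + 0 = 1 + P)
(k(17) + (80 + j(-5, 9))*(148 + 93)) - 219 = ((1 + 17) + (80 - 8/(4 + 9))*(148 + 93)) - 219 = (18 + (80 - 8/13)*241) - 219 = (18 + (1032/13)*241) - 219 = (18 + 248712/13) - 219 = 248946/13 - 219 = 246099/13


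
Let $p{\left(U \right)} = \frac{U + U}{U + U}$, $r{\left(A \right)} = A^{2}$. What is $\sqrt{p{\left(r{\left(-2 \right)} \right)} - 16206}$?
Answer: $i \sqrt{16205} \approx 127.3 i$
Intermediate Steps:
$p{\left(U \right)} = 1$ ($p{\left(U \right)} = \frac{2 U}{2 U} = 2 U \frac{1}{2 U} = 1$)
$\sqrt{p{\left(r{\left(-2 \right)} \right)} - 16206} = \sqrt{1 - 16206} = \sqrt{-16205} = i \sqrt{16205}$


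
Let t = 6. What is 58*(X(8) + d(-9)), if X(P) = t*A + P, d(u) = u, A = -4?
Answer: -1450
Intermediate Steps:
X(P) = -24 + P (X(P) = 6*(-4) + P = -24 + P)
58*(X(8) + d(-9)) = 58*((-24 + 8) - 9) = 58*(-16 - 9) = 58*(-25) = -1450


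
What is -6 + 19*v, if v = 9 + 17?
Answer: 488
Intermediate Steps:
v = 26
-6 + 19*v = -6 + 19*26 = -6 + 494 = 488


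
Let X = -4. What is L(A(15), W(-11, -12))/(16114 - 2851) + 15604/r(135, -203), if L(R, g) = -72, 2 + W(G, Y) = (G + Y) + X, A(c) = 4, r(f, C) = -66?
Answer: -34493434/145893 ≈ -236.43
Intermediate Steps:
W(G, Y) = -6 + G + Y (W(G, Y) = -2 + ((G + Y) - 4) = -2 + (-4 + G + Y) = -6 + G + Y)
L(A(15), W(-11, -12))/(16114 - 2851) + 15604/r(135, -203) = -72/(16114 - 2851) + 15604/(-66) = -72/13263 + 15604*(-1/66) = -72*1/13263 - 7802/33 = -24/4421 - 7802/33 = -34493434/145893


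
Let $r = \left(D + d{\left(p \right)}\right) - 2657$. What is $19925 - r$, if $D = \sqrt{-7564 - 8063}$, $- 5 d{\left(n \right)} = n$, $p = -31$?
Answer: $\frac{112879}{5} - i \sqrt{15627} \approx 22576.0 - 125.01 i$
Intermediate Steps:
$d{\left(n \right)} = - \frac{n}{5}$
$D = i \sqrt{15627}$ ($D = \sqrt{-15627} = i \sqrt{15627} \approx 125.01 i$)
$r = - \frac{13254}{5} + i \sqrt{15627}$ ($r = \left(i \sqrt{15627} - - \frac{31}{5}\right) - 2657 = \left(i \sqrt{15627} + \frac{31}{5}\right) + \left(-6777 + 4120\right) = \left(\frac{31}{5} + i \sqrt{15627}\right) - 2657 = - \frac{13254}{5} + i \sqrt{15627} \approx -2650.8 + 125.01 i$)
$19925 - r = 19925 - \left(- \frac{13254}{5} + i \sqrt{15627}\right) = 19925 + \left(\frac{13254}{5} - i \sqrt{15627}\right) = \frac{112879}{5} - i \sqrt{15627}$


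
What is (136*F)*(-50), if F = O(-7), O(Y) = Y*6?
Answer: 285600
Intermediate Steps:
O(Y) = 6*Y
F = -42 (F = 6*(-7) = -42)
(136*F)*(-50) = (136*(-42))*(-50) = -5712*(-50) = 285600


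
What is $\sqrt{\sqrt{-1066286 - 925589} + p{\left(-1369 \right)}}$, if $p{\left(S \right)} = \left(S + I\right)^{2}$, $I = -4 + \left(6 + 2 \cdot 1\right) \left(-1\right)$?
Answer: $\sqrt{1907161 + 25 i \sqrt{3187}} \approx 1381.0 + 0.511 i$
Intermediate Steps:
$I = -12$ ($I = -4 + \left(6 + 2\right) \left(-1\right) = -4 + 8 \left(-1\right) = -4 - 8 = -12$)
$p{\left(S \right)} = \left(-12 + S\right)^{2}$ ($p{\left(S \right)} = \left(S - 12\right)^{2} = \left(-12 + S\right)^{2}$)
$\sqrt{\sqrt{-1066286 - 925589} + p{\left(-1369 \right)}} = \sqrt{\sqrt{-1066286 - 925589} + \left(-12 - 1369\right)^{2}} = \sqrt{\sqrt{-1991875} + \left(-1381\right)^{2}} = \sqrt{25 i \sqrt{3187} + 1907161} = \sqrt{1907161 + 25 i \sqrt{3187}}$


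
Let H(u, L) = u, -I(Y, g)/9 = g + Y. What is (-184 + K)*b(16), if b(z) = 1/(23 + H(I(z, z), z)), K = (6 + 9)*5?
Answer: 109/265 ≈ 0.41132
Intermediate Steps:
K = 75 (K = 15*5 = 75)
I(Y, g) = -9*Y - 9*g (I(Y, g) = -9*(g + Y) = -9*(Y + g) = -9*Y - 9*g)
b(z) = 1/(23 - 18*z) (b(z) = 1/(23 + (-9*z - 9*z)) = 1/(23 - 18*z))
(-184 + K)*b(16) = (-184 + 75)/(23 - 18*16) = -109/(23 - 288) = -109/(-265) = -109*(-1/265) = 109/265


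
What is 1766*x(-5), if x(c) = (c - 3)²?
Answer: 113024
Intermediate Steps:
x(c) = (-3 + c)²
1766*x(-5) = 1766*(-3 - 5)² = 1766*(-8)² = 1766*64 = 113024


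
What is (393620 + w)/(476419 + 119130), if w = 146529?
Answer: 540149/595549 ≈ 0.90698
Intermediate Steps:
(393620 + w)/(476419 + 119130) = (393620 + 146529)/(476419 + 119130) = 540149/595549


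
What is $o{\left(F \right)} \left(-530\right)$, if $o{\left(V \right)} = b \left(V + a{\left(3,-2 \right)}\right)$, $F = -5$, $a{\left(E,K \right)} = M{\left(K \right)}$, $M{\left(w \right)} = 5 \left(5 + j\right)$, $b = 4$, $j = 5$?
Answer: $-95400$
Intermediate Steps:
$M{\left(w \right)} = 50$ ($M{\left(w \right)} = 5 \left(5 + 5\right) = 5 \cdot 10 = 50$)
$a{\left(E,K \right)} = 50$
$o{\left(V \right)} = 200 + 4 V$ ($o{\left(V \right)} = 4 \left(V + 50\right) = 4 \left(50 + V\right) = 200 + 4 V$)
$o{\left(F \right)} \left(-530\right) = \left(200 + 4 \left(-5\right)\right) \left(-530\right) = \left(200 - 20\right) \left(-530\right) = 180 \left(-530\right) = -95400$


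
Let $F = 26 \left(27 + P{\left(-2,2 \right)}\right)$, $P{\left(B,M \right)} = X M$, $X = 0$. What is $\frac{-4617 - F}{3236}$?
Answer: $- \frac{5319}{3236} \approx -1.6437$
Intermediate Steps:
$P{\left(B,M \right)} = 0$ ($P{\left(B,M \right)} = 0 M = 0$)
$F = 702$ ($F = 26 \left(27 + 0\right) = 26 \cdot 27 = 702$)
$\frac{-4617 - F}{3236} = \frac{-4617 - 702}{3236} = \left(-4617 - 702\right) \frac{1}{3236} = \left(-5319\right) \frac{1}{3236} = - \frac{5319}{3236}$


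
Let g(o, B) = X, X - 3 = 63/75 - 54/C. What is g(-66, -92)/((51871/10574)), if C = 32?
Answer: 4552107/10374200 ≈ 0.43879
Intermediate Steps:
X = 861/400 (X = 3 + (63/75 - 54/32) = 3 + (63*(1/75) - 54*1/32) = 3 + (21/25 - 27/16) = 3 - 339/400 = 861/400 ≈ 2.1525)
g(o, B) = 861/400
g(-66, -92)/((51871/10574)) = 861/(400*((51871/10574))) = 861/(400*((51871*(1/10574)))) = 861/(400*(51871/10574)) = (861/400)*(10574/51871) = 4552107/10374200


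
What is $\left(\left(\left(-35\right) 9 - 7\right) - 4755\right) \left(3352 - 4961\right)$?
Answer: $8168893$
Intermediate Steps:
$\left(\left(\left(-35\right) 9 - 7\right) - 4755\right) \left(3352 - 4961\right) = \left(\left(-315 - 7\right) - 4755\right) \left(-1609\right) = \left(-322 - 4755\right) \left(-1609\right) = \left(-5077\right) \left(-1609\right) = 8168893$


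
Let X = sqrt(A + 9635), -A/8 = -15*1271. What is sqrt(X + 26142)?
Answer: sqrt(26142 + sqrt(162155)) ≈ 162.93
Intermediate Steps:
A = 152520 (A = -(-120)*1271 = -8*(-19065) = 152520)
X = sqrt(162155) (X = sqrt(152520 + 9635) = sqrt(162155) ≈ 402.68)
sqrt(X + 26142) = sqrt(sqrt(162155) + 26142) = sqrt(26142 + sqrt(162155))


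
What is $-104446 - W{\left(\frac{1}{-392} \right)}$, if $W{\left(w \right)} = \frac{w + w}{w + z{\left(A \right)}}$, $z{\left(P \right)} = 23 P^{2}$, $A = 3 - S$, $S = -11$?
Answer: $- \frac{184570182208}{1767135} \approx -1.0445 \cdot 10^{5}$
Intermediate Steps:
$A = 14$ ($A = 3 - -11 = 3 + 11 = 14$)
$W{\left(w \right)} = \frac{2 w}{4508 + w}$ ($W{\left(w \right)} = \frac{w + w}{w + 23 \cdot 14^{2}} = \frac{2 w}{w + 23 \cdot 196} = \frac{2 w}{w + 4508} = \frac{2 w}{4508 + w}$)
$-104446 - W{\left(\frac{1}{-392} \right)} = -104446 - \frac{2}{\left(-392\right) \left(4508 + \frac{1}{-392}\right)} = -104446 - 2 \left(- \frac{1}{392}\right) \frac{1}{4508 - \frac{1}{392}} = -104446 - 2 \left(- \frac{1}{392}\right) \frac{1}{\frac{1767135}{392}} = -104446 - 2 \left(- \frac{1}{392}\right) \frac{392}{1767135} = -104446 - - \frac{2}{1767135} = -104446 + \frac{2}{1767135} = - \frac{184570182208}{1767135}$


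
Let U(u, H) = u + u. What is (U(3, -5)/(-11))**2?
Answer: 36/121 ≈ 0.29752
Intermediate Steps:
U(u, H) = 2*u
(U(3, -5)/(-11))**2 = ((2*3)/(-11))**2 = (6*(-1/11))**2 = (-6/11)**2 = 36/121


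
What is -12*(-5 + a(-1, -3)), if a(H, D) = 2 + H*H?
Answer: 24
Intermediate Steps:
a(H, D) = 2 + H²
-12*(-5 + a(-1, -3)) = -12*(-5 + (2 + (-1)²)) = -12*(-5 + (2 + 1)) = -12*(-5 + 3) = -12*(-2) = 24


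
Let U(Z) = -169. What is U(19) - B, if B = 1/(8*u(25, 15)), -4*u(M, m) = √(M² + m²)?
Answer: -169 + √34/340 ≈ -168.98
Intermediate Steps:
u(M, m) = -√(M² + m²)/4
B = -√34/340 (B = 1/(8*(-√(25² + 15²)/4)) = 1/(8*(-√(625 + 225)/4)) = 1/(8*(-5*√34/4)) = 1/(-10*√34) = -√34/340 ≈ -0.017150)
U(19) - B = -169 - (-1)*√34/340 = -169 + √34/340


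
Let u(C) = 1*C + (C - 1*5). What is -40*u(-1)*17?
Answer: 4760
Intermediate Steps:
u(C) = -5 + 2*C (u(C) = C + (C - 5) = C + (-5 + C) = -5 + 2*C)
-40*u(-1)*17 = -40*(-5 + 2*(-1))*17 = -40*(-5 - 2)*17 = -40*(-7)*17 = 280*17 = 4760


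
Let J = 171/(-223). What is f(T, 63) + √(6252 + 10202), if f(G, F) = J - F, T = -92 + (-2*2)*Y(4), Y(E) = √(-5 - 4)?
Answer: -14220/223 + √16454 ≈ 64.506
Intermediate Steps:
Y(E) = 3*I (Y(E) = √(-9) = 3*I)
J = -171/223 (J = 171*(-1/223) = -171/223 ≈ -0.76682)
T = -92 - 12*I (T = -92 + (-2*2)*(3*I) = -92 - 12*I ≈ -92.0 - 12.0*I)
f(G, F) = -171/223 - F
f(T, 63) + √(6252 + 10202) = (-171/223 - 1*63) + √(6252 + 10202) = (-171/223 - 63) + √16454 = -14220/223 + √16454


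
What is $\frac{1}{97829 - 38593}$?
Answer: $\frac{1}{59236} \approx 1.6882 \cdot 10^{-5}$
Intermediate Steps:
$\frac{1}{97829 - 38593} = \frac{1}{59236}$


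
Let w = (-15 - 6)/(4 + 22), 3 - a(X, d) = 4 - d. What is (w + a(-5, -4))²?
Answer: 22801/676 ≈ 33.729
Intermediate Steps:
a(X, d) = -1 + d (a(X, d) = 3 - (4 - d) = 3 + (-4 + d) = -1 + d)
w = -21/26 ≈ -0.80769
(w + a(-5, -4))² = (-21/26 + (-1 - 4))² = (-21/26 - 5)² = (-151/26)² = 22801/676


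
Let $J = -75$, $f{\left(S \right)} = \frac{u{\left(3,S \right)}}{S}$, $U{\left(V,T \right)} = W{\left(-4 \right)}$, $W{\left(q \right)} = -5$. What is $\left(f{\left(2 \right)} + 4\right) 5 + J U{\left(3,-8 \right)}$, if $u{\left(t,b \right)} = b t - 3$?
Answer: $\frac{805}{2} \approx 402.5$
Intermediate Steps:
$u{\left(t,b \right)} = -3 + b t$
$U{\left(V,T \right)} = -5$
$f{\left(S \right)} = \frac{-3 + 3 S}{S}$ ($f{\left(S \right)} = \frac{-3 + S 3}{S} = \frac{-3 + 3 S}{S}$)
$\left(f{\left(2 \right)} + 4\right) 5 + J U{\left(3,-8 \right)} = \left(\left(3 - \frac{3}{2}\right) + 4\right) 5 - -375 = \left(\left(3 - \frac{3}{2}\right) + 4\right) 5 + 375 = \left(\frac{3}{2} + 4\right) 5 + 375 = \frac{11}{2} \cdot 5 + 375 = \frac{55}{2} + 375 = \frac{805}{2}$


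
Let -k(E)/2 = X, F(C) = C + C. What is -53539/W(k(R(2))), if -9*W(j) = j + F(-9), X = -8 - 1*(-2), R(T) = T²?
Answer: -160617/2 ≈ -80309.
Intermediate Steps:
F(C) = 2*C
X = -6 (X = -8 + 2 = -6)
k(E) = 12 (k(E) = -2*(-6) = 12)
W(j) = 2 - j/9 (W(j) = -(j + 2*(-9))/9 = -(j - 18)/9 = -(-18 + j)/9 = 2 - j/9)
-53539/W(k(R(2))) = -53539/(2 - ⅑*12) = -53539/(2 - 4/3) = -53539/⅔ = -53539*3/2 = -160617/2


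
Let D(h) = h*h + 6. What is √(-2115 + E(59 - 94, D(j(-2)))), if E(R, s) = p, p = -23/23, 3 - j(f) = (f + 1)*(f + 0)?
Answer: 46*I ≈ 46.0*I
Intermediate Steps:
j(f) = 3 - f*(1 + f) (j(f) = 3 - (f + 1)*(f + 0) = 3 - (1 + f)*f = 3 - f*(1 + f))
D(h) = 6 + h² (D(h) = h² + 6 = 6 + h²)
p = -1 (p = -23*1/23 = -1)
E(R, s) = -1
√(-2115 + E(59 - 94, D(j(-2)))) = √(-2115 - 1) = √(-2116) = 46*I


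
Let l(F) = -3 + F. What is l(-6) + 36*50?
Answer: 1791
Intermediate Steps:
l(-6) + 36*50 = (-3 - 6) + 36*50 = -9 + 1800 = 1791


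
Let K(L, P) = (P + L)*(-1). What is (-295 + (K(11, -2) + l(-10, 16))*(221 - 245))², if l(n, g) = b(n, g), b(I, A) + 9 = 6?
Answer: 49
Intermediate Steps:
b(I, A) = -3 (b(I, A) = -9 + 6 = -3)
l(n, g) = -3
K(L, P) = -L - P (K(L, P) = (L + P)*(-1) = -L - P)
(-295 + (K(11, -2) + l(-10, 16))*(221 - 245))² = (-295 + ((-1*11 - 1*(-2)) - 3)*(221 - 245))² = (-295 + ((-11 + 2) - 3)*(-24))² = (-295 + (-9 - 3)*(-24))² = (-295 - 12*(-24))² = (-295 + 288)² = (-7)² = 49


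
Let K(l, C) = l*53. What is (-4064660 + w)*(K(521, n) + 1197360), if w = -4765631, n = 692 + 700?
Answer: -10816868057143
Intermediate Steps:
n = 1392
K(l, C) = 53*l
(-4064660 + w)*(K(521, n) + 1197360) = (-4064660 - 4765631)*(53*521 + 1197360) = -8830291*(27613 + 1197360) = -8830291*1224973 = -10816868057143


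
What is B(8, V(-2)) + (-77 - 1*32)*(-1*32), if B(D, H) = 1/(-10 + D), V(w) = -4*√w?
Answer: 6975/2 ≈ 3487.5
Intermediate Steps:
B(8, V(-2)) + (-77 - 1*32)*(-1*32) = 1/(-10 + 8) + (-77 - 1*32)*(-1*32) = 1/(-2) + (-77 - 32)*(-32) = -½ - 109*(-32) = -½ + 3488 = 6975/2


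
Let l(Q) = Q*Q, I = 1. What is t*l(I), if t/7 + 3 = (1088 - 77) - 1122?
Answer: -798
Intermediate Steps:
t = -798 (t = -21 + 7*((1088 - 77) - 1122) = -21 + 7*(1011 - 1122) = -21 + 7*(-111) = -21 - 777 = -798)
l(Q) = Q**2
t*l(I) = -798*1**2 = -798*1 = -798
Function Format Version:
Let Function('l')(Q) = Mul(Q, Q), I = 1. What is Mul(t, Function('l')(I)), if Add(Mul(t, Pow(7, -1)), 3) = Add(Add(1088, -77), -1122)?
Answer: -798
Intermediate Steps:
t = -798 (t = Add(-21, Mul(7, Add(Add(1088, -77), -1122))) = Add(-21, Mul(7, Add(1011, -1122))) = Add(-21, Mul(7, -111)) = Add(-21, -777) = -798)
Function('l')(Q) = Pow(Q, 2)
Mul(t, Function('l')(I)) = Mul(-798, Pow(1, 2)) = Mul(-798, 1) = -798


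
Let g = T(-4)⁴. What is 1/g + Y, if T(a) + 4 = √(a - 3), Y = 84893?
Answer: 2*(-15577865*I + 6112296*√7)/(-367*I + 144*√7) ≈ 84893.0 + 0.001358*I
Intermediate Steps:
T(a) = -4 + √(-3 + a) (T(a) = -4 + √(a - 3) = -4 + √(-3 + a))
g = (-4 + I*√7)⁴ (g = (-4 + √(-3 - 4))⁴ = (-4 + √(-7))⁴ = (-4 + I*√7)⁴ ≈ -367.0 - 380.99*I)
1/g + Y = 1/((4 - I*√7)⁴) + 84893 = (4 - I*√7)⁻⁴ + 84893 = 84893 + (4 - I*√7)⁻⁴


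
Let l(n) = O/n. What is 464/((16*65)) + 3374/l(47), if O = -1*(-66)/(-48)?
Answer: -82460241/715 ≈ -1.1533e+5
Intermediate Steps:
O = -11/8 (O = 66*(-1/48) = -11/8 ≈ -1.3750)
l(n) = -11/(8*n)
464/((16*65)) + 3374/l(47) = 464/((16*65)) + 3374/((-11/8/47)) = 464/1040 + 3374/((-11/8*1/47)) = 464*(1/1040) + 3374/(-11/376) = 29/65 + 3374*(-376/11) = 29/65 - 1268624/11 = -82460241/715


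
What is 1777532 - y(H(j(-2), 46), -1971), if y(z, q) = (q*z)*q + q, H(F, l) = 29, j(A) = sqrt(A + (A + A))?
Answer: -110880886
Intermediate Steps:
j(A) = sqrt(3)*sqrt(A) (j(A) = sqrt(A + 2*A) = sqrt(3*A) = sqrt(3)*sqrt(A))
y(z, q) = q + z*q**2 (y(z, q) = z*q**2 + q = q + z*q**2)
1777532 - y(H(j(-2), 46), -1971) = 1777532 - (-1971)*(1 - 1971*29) = 1777532 - (-1971)*(1 - 57159) = 1777532 - (-1971)*(-57158) = 1777532 - 1*112658418 = 1777532 - 112658418 = -110880886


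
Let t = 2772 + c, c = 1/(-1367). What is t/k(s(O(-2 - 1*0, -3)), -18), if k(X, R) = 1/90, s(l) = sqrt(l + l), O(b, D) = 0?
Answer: 341039070/1367 ≈ 2.4948e+5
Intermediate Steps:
c = -1/1367 ≈ -0.00073153
s(l) = sqrt(2)*sqrt(l) (s(l) = sqrt(2*l) = sqrt(2)*sqrt(l))
k(X, R) = 1/90
t = 3789323/1367 (t = 2772 - 1/1367 = 3789323/1367 ≈ 2772.0)
t/k(s(O(-2 - 1*0, -3)), -18) = 3789323/(1367*(1/90)) = (3789323/1367)*90 = 341039070/1367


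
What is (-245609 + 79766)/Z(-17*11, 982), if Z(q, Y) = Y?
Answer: -165843/982 ≈ -168.88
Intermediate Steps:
(-245609 + 79766)/Z(-17*11, 982) = (-245609 + 79766)/982 = -165843*1/982 = -165843/982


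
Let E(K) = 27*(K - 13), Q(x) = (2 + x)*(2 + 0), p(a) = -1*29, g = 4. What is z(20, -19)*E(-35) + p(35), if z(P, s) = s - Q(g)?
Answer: 40147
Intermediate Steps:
p(a) = -29
Q(x) = 4 + 2*x (Q(x) = (2 + x)*2 = 4 + 2*x)
E(K) = -351 + 27*K (E(K) = 27*(-13 + K) = -351 + 27*K)
z(P, s) = -12 + s (z(P, s) = s - (4 + 2*4) = s - (4 + 8) = s - 1*12 = s - 12 = -12 + s)
z(20, -19)*E(-35) + p(35) = (-12 - 19)*(-351 + 27*(-35)) - 29 = -31*(-351 - 945) - 29 = -31*(-1296) - 29 = 40176 - 29 = 40147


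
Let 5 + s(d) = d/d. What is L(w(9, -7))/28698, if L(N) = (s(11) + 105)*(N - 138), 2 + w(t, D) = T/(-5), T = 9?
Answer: -71609/143490 ≈ -0.49905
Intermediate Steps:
s(d) = -4 (s(d) = -5 + d/d = -5 + 1 = -4)
w(t, D) = -19/5 (w(t, D) = -2 + 9/(-5) = -2 + 9*(-⅕) = -2 - 9/5 = -19/5)
L(N) = -13938 + 101*N (L(N) = (-4 + 105)*(N - 138) = 101*(-138 + N) = -13938 + 101*N)
L(w(9, -7))/28698 = (-13938 + 101*(-19/5))/28698 = (-13938 - 1919/5)*(1/28698) = -71609/5*1/28698 = -71609/143490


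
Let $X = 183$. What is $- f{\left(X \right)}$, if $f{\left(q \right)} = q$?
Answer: $-183$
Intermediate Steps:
$- f{\left(X \right)} = \left(-1\right) 183 = -183$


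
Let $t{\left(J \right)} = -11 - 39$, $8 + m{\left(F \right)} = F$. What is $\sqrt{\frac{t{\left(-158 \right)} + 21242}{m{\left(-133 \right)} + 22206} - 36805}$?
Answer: $\frac{3 i \sqrt{221216916045}}{7355} \approx 191.84 i$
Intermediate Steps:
$m{\left(F \right)} = -8 + F$
$t{\left(J \right)} = -50$
$\sqrt{\frac{t{\left(-158 \right)} + 21242}{m{\left(-133 \right)} + 22206} - 36805} = \sqrt{\frac{-50 + 21242}{\left(-8 - 133\right) + 22206} - 36805} = \sqrt{\frac{21192}{-141 + 22206} - 36805} = \sqrt{\frac{21192}{22065} - 36805} = \sqrt{21192 \cdot \frac{1}{22065} - 36805} = \sqrt{\frac{7064}{7355} - 36805} = \sqrt{- \frac{270693711}{7355}} = \frac{3 i \sqrt{221216916045}}{7355}$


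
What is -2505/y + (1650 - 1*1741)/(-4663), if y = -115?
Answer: 2338256/107249 ≈ 21.802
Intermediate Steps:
-2505/y + (1650 - 1*1741)/(-4663) = -2505/(-115) + (1650 - 1*1741)/(-4663) = -2505*(-1/115) + (1650 - 1741)*(-1/4663) = 501/23 - 91*(-1/4663) = 501/23 + 91/4663 = 2338256/107249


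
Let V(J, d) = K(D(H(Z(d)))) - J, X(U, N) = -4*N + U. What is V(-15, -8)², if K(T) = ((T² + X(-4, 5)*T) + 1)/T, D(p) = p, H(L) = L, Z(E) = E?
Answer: 18769/64 ≈ 293.27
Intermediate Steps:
X(U, N) = U - 4*N
K(T) = (1 + T² - 24*T)/T (K(T) = ((T² + (-4 - 4*5)*T) + 1)/T = ((T² + (-4 - 20)*T) + 1)/T = ((T² - 24*T) + 1)/T = (1 + T² - 24*T)/T)
V(J, d) = -24 + d + 1/d - J (V(J, d) = (-24 + d + 1/d) - J = -24 + d + 1/d - J)
V(-15, -8)² = (-24 - 8 + 1/(-8) - 1*(-15))² = (-24 - 8 - ⅛ + 15)² = (-137/8)² = 18769/64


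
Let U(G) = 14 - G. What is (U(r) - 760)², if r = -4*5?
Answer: 527076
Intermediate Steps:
r = -20
(U(r) - 760)² = ((14 - 1*(-20)) - 760)² = ((14 + 20) - 760)² = (34 - 760)² = (-726)² = 527076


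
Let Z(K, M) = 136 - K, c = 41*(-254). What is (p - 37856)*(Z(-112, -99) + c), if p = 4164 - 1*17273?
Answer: 518110190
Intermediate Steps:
c = -10414
p = -13109 (p = 4164 - 17273 = -13109)
(p - 37856)*(Z(-112, -99) + c) = (-13109 - 37856)*((136 - 1*(-112)) - 10414) = -50965*((136 + 112) - 10414) = -50965*(248 - 10414) = -50965*(-10166) = 518110190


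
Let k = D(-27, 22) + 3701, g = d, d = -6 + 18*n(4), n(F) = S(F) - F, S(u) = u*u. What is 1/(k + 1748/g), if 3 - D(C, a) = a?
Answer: 105/387484 ≈ 0.00027098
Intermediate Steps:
S(u) = u²
D(C, a) = 3 - a
n(F) = F² - F
d = 210 (d = -6 + 18*(4*(-1 + 4)) = -6 + 18*(4*3) = -6 + 18*12 = -6 + 216 = 210)
g = 210
k = 3682 (k = (3 - 1*22) + 3701 = (3 - 22) + 3701 = -19 + 3701 = 3682)
1/(k + 1748/g) = 1/(3682 + 1748/210) = 1/(3682 + 1748*(1/210)) = 1/(3682 + 874/105) = 1/(387484/105) = 105/387484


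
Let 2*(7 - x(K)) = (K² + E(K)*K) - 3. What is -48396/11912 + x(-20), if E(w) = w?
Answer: -588993/1489 ≈ -395.56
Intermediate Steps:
x(K) = 17/2 - K² (x(K) = 7 - ((K² + K*K) - 3)/2 = 7 - ((K² + K²) - 3)/2 = 7 - (2*K² - 3)/2 = 7 - (-3 + 2*K²)/2 = 7 + (3/2 - K²) = 17/2 - K²)
-48396/11912 + x(-20) = -48396/11912 + (17/2 - 1*(-20)²) = -48396*1/11912 + (17/2 - 1*400) = -12099/2978 + (17/2 - 400) = -12099/2978 - 783/2 = -588993/1489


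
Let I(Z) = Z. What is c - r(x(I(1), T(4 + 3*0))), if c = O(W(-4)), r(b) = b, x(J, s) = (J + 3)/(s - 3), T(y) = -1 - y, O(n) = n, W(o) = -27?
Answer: -53/2 ≈ -26.500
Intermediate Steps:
x(J, s) = (3 + J)/(-3 + s)
c = -27
c - r(x(I(1), T(4 + 3*0))) = -27 - (3 + 1)/(-3 + (-1 - (4 + 3*0))) = -27 - 4/(-3 + (-1 - (4 + 0))) = -27 - 4/(-3 + (-1 - 1*4)) = -27 - 4/(-3 + (-1 - 4)) = -27 - 4/(-3 - 5) = -27 - 4/(-8) = -27 - (-1)*4/8 = -27 - 1*(-½) = -27 + ½ = -53/2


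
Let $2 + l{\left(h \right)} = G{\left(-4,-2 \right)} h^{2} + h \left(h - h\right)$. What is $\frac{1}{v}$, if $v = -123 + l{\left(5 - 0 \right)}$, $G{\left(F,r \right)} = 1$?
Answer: $- \frac{1}{100} \approx -0.01$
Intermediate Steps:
$l{\left(h \right)} = -2 + h^{2}$ ($l{\left(h \right)} = -2 + \left(1 h^{2} + h \left(h - h\right)\right) = -2 + \left(h^{2} + h 0\right) = -2 + \left(h^{2} + 0\right) = -2 + h^{2}$)
$v = -100$ ($v = -123 - \left(2 - \left(5 - 0\right)^{2}\right) = -123 - \left(2 - \left(5 + 0\right)^{2}\right) = -123 - \left(2 - 5^{2}\right) = -123 + \left(-2 + 25\right) = -123 + 23 = -100$)
$\frac{1}{v} = \frac{1}{-100} = - \frac{1}{100}$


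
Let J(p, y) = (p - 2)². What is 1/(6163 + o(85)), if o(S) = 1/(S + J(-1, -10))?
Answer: 94/579323 ≈ 0.00016226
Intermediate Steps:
J(p, y) = (-2 + p)²
o(S) = 1/(9 + S) (o(S) = 1/(S + (-2 - 1)²) = 1/(S + (-3)²) = 1/(S + 9) = 1/(9 + S))
1/(6163 + o(85)) = 1/(6163 + 1/(9 + 85)) = 1/(6163 + 1/94) = 1/(579323/94) = 94/579323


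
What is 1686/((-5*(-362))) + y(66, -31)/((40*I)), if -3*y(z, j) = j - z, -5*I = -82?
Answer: 1746809/1781040 ≈ 0.98078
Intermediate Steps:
I = 82/5 (I = -1/5*(-82) = 82/5 ≈ 16.400)
y(z, j) = -j/3 + z/3 (y(z, j) = -(j - z)/3 = -j/3 + z/3)
1686/((-5*(-362))) + y(66, -31)/((40*I)) = 1686/((-5*(-362))) + (-1/3*(-31) + (1/3)*66)/((40*(82/5))) = 1686/1810 + (31/3 + 22)/656 = 1686*(1/1810) + (97/3)*(1/656) = 843/905 + 97/1968 = 1746809/1781040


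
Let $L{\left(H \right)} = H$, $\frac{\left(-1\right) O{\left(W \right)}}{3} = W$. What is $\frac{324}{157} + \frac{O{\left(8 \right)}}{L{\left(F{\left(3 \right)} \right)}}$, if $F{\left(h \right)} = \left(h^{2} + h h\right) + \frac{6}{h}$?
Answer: $\frac{678}{785} \approx 0.86369$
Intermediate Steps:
$F{\left(h \right)} = 2 h^{2} + \frac{6}{h}$ ($F{\left(h \right)} = \left(h^{2} + h^{2}\right) + \frac{6}{h} = 2 h^{2} + \frac{6}{h}$)
$O{\left(W \right)} = - 3 W$
$\frac{324}{157} + \frac{O{\left(8 \right)}}{L{\left(F{\left(3 \right)} \right)}} = \frac{324}{157} + \frac{\left(-3\right) 8}{2 \cdot \frac{1}{3} \left(3 + 3^{3}\right)} = 324 \cdot \frac{1}{157} - \frac{24}{2 \cdot \frac{1}{3} \left(3 + 27\right)} = \frac{324}{157} - \frac{24}{2 \cdot \frac{1}{3} \cdot 30} = \frac{324}{157} - \frac{24}{20} = \frac{324}{157} - \frac{6}{5} = \frac{678}{785}$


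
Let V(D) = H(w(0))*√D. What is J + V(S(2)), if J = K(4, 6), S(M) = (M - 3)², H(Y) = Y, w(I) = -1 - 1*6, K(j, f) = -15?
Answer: -22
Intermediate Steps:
w(I) = -7 (w(I) = -1 - 6 = -7)
S(M) = (-3 + M)²
J = -15
V(D) = -7*√D
J + V(S(2)) = -15 - 7*√((-3 + 2)²) = -15 - 7*√((-1)²) = -15 - 7*√1 = -15 - 7*1 = -15 - 7 = -22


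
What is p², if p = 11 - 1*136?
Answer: 15625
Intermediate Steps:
p = -125 (p = 11 - 136 = -125)
p² = (-125)² = 15625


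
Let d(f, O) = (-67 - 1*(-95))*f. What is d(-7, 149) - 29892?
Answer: -30088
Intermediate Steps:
d(f, O) = 28*f (d(f, O) = (-67 + 95)*f = 28*f)
d(-7, 149) - 29892 = 28*(-7) - 29892 = -196 - 29892 = -30088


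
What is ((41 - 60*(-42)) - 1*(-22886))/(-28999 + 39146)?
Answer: 25447/10147 ≈ 2.5078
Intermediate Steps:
((41 - 60*(-42)) - 1*(-22886))/(-28999 + 39146) = ((41 + 2520) + 22886)/10147 = (2561 + 22886)*(1/10147) = 25447*(1/10147) = 25447/10147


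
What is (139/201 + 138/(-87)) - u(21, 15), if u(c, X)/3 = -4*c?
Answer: 1463693/5829 ≈ 251.11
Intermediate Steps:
u(c, X) = -12*c (u(c, X) = 3*(-4*c) = -12*c)
(139/201 + 138/(-87)) - u(21, 15) = (139/201 + 138/(-87)) - (-12)*21 = (139*(1/201) + 138*(-1/87)) - 1*(-252) = (139/201 - 46/29) + 252 = -5215/5829 + 252 = 1463693/5829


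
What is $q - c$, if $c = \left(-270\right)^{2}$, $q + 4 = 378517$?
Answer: $305613$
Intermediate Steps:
$q = 378513$ ($q = -4 + 378517 = 378513$)
$c = 72900$
$q - c = 378513 - 72900 = 305613$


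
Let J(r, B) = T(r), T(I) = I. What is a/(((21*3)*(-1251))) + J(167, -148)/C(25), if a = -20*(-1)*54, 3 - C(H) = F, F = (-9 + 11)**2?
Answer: -487513/2919 ≈ -167.01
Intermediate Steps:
F = 4 (F = 2**2 = 4)
C(H) = -1 (C(H) = 3 - 1*4 = 3 - 4 = -1)
J(r, B) = r
a = 1080 (a = 20*54 = 1080)
a/(((21*3)*(-1251))) + J(167, -148)/C(25) = 1080/(((21*3)*(-1251))) + 167/(-1) = 1080/((63*(-1251))) + 167*(-1) = 1080/(-78813) - 167 = 1080*(-1/78813) - 167 = -40/2919 - 167 = -487513/2919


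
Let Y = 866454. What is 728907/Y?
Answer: 242969/288818 ≈ 0.84125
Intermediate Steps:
728907/Y = 728907/866454 = 728907*(1/866454) = 242969/288818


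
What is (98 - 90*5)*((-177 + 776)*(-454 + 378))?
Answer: 16024448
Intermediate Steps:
(98 - 90*5)*((-177 + 776)*(-454 + 378)) = (98 - 450)*(599*(-76)) = -352*(-45524) = 16024448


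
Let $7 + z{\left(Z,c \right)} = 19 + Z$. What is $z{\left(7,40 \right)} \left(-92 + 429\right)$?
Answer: $6403$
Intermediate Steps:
$z{\left(Z,c \right)} = 12 + Z$ ($z{\left(Z,c \right)} = -7 + \left(19 + Z\right) = 12 + Z$)
$z{\left(7,40 \right)} \left(-92 + 429\right) = \left(12 + 7\right) \left(-92 + 429\right) = 19 \cdot 337 = 6403$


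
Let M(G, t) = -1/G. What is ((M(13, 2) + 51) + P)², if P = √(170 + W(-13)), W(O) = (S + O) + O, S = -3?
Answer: 462073/169 + 1324*√141/13 ≈ 3943.5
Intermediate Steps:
W(O) = -3 + 2*O (W(O) = (-3 + O) + O = -3 + 2*O)
P = √141 (P = √(170 + (-3 + 2*(-13))) = √(170 + (-3 - 26)) = √(170 - 29) = √141 ≈ 11.874)
((M(13, 2) + 51) + P)² = ((-1/13 + 51) + √141)² = (662/13 + √141)²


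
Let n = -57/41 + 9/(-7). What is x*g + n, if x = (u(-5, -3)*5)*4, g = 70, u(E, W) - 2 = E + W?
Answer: -2411568/287 ≈ -8402.7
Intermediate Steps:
u(E, W) = 2 + E + W (u(E, W) = 2 + (E + W) = 2 + E + W)
n = -768/287 (n = -57*1/41 + 9*(-⅐) = -57/41 - 9/7 = -768/287 ≈ -2.6760)
x = -120 (x = ((2 - 5 - 3)*5)*4 = -6*5*4 = -30*4 = -120)
x*g + n = -120*70 - 768/287 = -8400 - 768/287 = -2411568/287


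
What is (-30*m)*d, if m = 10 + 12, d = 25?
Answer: -16500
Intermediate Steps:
m = 22
(-30*m)*d = -30*22*25 = -660*25 = -16500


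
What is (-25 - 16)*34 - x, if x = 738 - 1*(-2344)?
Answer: -4476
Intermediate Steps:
x = 3082 (x = 738 + 2344 = 3082)
(-25 - 16)*34 - x = (-25 - 16)*34 - 1*3082 = -41*34 - 3082 = -1394 - 3082 = -4476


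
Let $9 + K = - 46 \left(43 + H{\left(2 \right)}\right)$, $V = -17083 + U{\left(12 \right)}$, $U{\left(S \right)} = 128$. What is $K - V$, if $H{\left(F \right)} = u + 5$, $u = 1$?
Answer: $14692$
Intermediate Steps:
$H{\left(F \right)} = 6$ ($H{\left(F \right)} = 1 + 5 = 6$)
$V = -16955$ ($V = -17083 + 128 = -16955$)
$K = -2263$ ($K = -9 - 46 \left(43 + 6\right) = -9 - 2254 = -2263$)
$K - V = -2263 - -16955 = -2263 + 16955 = 14692$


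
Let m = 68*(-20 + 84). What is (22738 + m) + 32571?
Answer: 59661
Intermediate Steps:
m = 4352 (m = 68*64 = 4352)
(22738 + m) + 32571 = (22738 + 4352) + 32571 = 27090 + 32571 = 59661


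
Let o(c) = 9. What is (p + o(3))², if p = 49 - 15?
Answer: 1849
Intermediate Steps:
p = 34
(p + o(3))² = (34 + 9)² = 43² = 1849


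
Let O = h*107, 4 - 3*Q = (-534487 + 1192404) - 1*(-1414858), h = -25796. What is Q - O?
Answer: 6207745/3 ≈ 2.0692e+6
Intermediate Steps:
Q = -2072771/3 (Q = 4/3 - ((-534487 + 1192404) - 1*(-1414858))/3 = 4/3 - (657917 + 1414858)/3 = 4/3 - ⅓*2072775 = 4/3 - 690925 = -2072771/3 ≈ -6.9092e+5)
O = -2760172 (O = -25796*107 = -2760172)
Q - O = -2072771/3 - 1*(-2760172) = -2072771/3 + 2760172 = 6207745/3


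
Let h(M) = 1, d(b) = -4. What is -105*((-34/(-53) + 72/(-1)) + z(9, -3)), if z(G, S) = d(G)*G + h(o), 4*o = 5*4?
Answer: 591885/53 ≈ 11168.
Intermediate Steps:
o = 5 (o = (5*4)/4 = (1/4)*20 = 5)
z(G, S) = 1 - 4*G (z(G, S) = -4*G + 1 = 1 - 4*G)
-105*((-34/(-53) + 72/(-1)) + z(9, -3)) = -105*((-34/(-53) + 72/(-1)) + (1 - 4*9)) = -105*((-34*(-1/53) + 72*(-1)) + (1 - 36)) = -105*((34/53 - 72) - 35) = -105*(-3782/53 - 35) = -105*(-5637/53) = 591885/53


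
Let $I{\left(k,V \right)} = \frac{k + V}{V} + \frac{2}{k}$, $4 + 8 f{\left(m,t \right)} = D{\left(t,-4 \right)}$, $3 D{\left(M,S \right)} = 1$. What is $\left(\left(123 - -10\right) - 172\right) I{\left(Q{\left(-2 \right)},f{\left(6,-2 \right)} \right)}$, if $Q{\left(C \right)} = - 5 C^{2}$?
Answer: $- \frac{191061}{110} \approx -1736.9$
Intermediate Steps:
$D{\left(M,S \right)} = \frac{1}{3}$ ($D{\left(M,S \right)} = \frac{1}{3} \cdot 1 = \frac{1}{3}$)
$f{\left(m,t \right)} = - \frac{11}{24}$ ($f{\left(m,t \right)} = - \frac{1}{2} + \frac{1}{8} \cdot \frac{1}{3} = - \frac{1}{2} + \frac{1}{24} = - \frac{11}{24}$)
$I{\left(k,V \right)} = \frac{2}{k} + \frac{V + k}{V}$ ($I{\left(k,V \right)} = \frac{V + k}{V} + \frac{2}{k} = \frac{2}{k} + \frac{V + k}{V}$)
$\left(\left(123 - -10\right) - 172\right) I{\left(Q{\left(-2 \right)},f{\left(6,-2 \right)} \right)} = \left(\left(123 - -10\right) - 172\right) \left(1 + \frac{2}{\left(-5\right) \left(-2\right)^{2}} + \frac{\left(-5\right) \left(-2\right)^{2}}{- \frac{11}{24}}\right) = \left(\left(123 + 10\right) - 172\right) \left(1 + \frac{2}{\left(-5\right) 4} + \left(-5\right) 4 \left(- \frac{24}{11}\right)\right) = \left(133 - 172\right) \left(1 + \frac{2}{-20} - - \frac{480}{11}\right) = - 39 \left(1 + 2 \left(- \frac{1}{20}\right) + \frac{480}{11}\right) = - 39 \left(1 - \frac{1}{10} + \frac{480}{11}\right) = \left(-39\right) \frac{4899}{110} = - \frac{191061}{110}$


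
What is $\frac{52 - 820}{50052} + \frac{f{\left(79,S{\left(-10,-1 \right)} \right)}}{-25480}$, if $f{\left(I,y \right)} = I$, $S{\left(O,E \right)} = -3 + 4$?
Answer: $- \frac{1960229}{106277080} \approx -0.018445$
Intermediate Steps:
$S{\left(O,E \right)} = 1$
$\frac{52 - 820}{50052} + \frac{f{\left(79,S{\left(-10,-1 \right)} \right)}}{-25480} = \frac{52 - 820}{50052} + \frac{79}{-25480} = \left(52 - 820\right) \frac{1}{50052} + 79 \left(- \frac{1}{25480}\right) = \left(-768\right) \frac{1}{50052} - \frac{79}{25480} = - \frac{64}{4171} - \frac{79}{25480} = - \frac{1960229}{106277080}$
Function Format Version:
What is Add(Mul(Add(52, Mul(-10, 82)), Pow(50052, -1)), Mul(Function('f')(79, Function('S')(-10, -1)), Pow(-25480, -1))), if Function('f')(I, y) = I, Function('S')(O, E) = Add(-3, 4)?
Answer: Rational(-1960229, 106277080) ≈ -0.018445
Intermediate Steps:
Function('S')(O, E) = 1
Add(Mul(Add(52, Mul(-10, 82)), Pow(50052, -1)), Mul(Function('f')(79, Function('S')(-10, -1)), Pow(-25480, -1))) = Add(Mul(Add(52, Mul(-10, 82)), Pow(50052, -1)), Mul(79, Pow(-25480, -1))) = Add(Mul(Add(52, -820), Rational(1, 50052)), Mul(79, Rational(-1, 25480))) = Add(Mul(-768, Rational(1, 50052)), Rational(-79, 25480)) = Add(Rational(-64, 4171), Rational(-79, 25480)) = Rational(-1960229, 106277080)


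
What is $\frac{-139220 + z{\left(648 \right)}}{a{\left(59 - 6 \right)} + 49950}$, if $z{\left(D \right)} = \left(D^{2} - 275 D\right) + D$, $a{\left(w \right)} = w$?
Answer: $\frac{103132}{50003} \approx 2.0625$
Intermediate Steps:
$z{\left(D \right)} = D^{2} - 274 D$
$\frac{-139220 + z{\left(648 \right)}}{a{\left(59 - 6 \right)} + 49950} = \frac{-139220 + 648 \left(-274 + 648\right)}{\left(59 - 6\right) + 49950} = \frac{-139220 + 648 \cdot 374}{\left(59 - 6\right) + 49950} = \frac{-139220 + 242352}{53 + 49950} = \frac{103132}{50003}$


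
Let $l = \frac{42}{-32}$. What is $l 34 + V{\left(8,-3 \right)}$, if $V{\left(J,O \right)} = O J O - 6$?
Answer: $\frac{171}{8} \approx 21.375$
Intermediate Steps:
$V{\left(J,O \right)} = -6 + J O^{2}$ ($V{\left(J,O \right)} = J O O - 6 = J O^{2} - 6 = -6 + J O^{2}$)
$l = - \frac{21}{16}$ ($l = 42 \left(- \frac{1}{32}\right) = - \frac{21}{16} \approx -1.3125$)
$l 34 + V{\left(8,-3 \right)} = \left(- \frac{21}{16}\right) 34 - \left(6 - 8 \left(-3\right)^{2}\right) = - \frac{357}{8} + \left(-6 + 8 \cdot 9\right) = - \frac{357}{8} + \left(-6 + 72\right) = - \frac{357}{8} + 66 = \frac{171}{8}$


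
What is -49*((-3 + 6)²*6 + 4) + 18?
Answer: -2824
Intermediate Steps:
-49*((-3 + 6)²*6 + 4) + 18 = -49*(3²*6 + 4) + 18 = -49*(9*6 + 4) + 18 = -49*(54 + 4) + 18 = -49*58 + 18 = -2842 + 18 = -2824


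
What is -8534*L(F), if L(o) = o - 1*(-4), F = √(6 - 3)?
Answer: -34136 - 8534*√3 ≈ -48917.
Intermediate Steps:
F = √3 ≈ 1.7320
L(o) = 4 + o (L(o) = o + 4 = 4 + o)
-8534*L(F) = -8534*(4 + √3) = -34136 - 8534*√3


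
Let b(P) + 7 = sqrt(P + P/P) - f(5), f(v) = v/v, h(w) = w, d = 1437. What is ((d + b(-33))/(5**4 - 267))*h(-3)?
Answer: -4287/358 - 6*I*sqrt(2)/179 ≈ -11.975 - 0.047404*I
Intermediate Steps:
f(v) = 1
b(P) = -8 + sqrt(1 + P) (b(P) = -7 + (sqrt(P + P/P) - 1*1) = -7 + (sqrt(P + 1) - 1) = -7 + (sqrt(1 + P) - 1) = -7 + (-1 + sqrt(1 + P)) = -8 + sqrt(1 + P))
((d + b(-33))/(5**4 - 267))*h(-3) = ((1437 + (-8 + sqrt(1 - 33)))/(5**4 - 267))*(-3) = ((1437 + (-8 + sqrt(-32)))/(625 - 267))*(-3) = ((1437 + (-8 + 4*I*sqrt(2)))/358)*(-3) = ((1429 + 4*I*sqrt(2))*(1/358))*(-3) = (1429/358 + 2*I*sqrt(2)/179)*(-3) = -4287/358 - 6*I*sqrt(2)/179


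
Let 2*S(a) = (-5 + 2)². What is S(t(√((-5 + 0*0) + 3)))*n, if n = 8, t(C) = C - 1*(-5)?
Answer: 36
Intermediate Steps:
t(C) = 5 + C (t(C) = C + 5 = 5 + C)
S(a) = 9/2 (S(a) = (-5 + 2)²/2 = (½)*(-3)² = (½)*9 = 9/2)
S(t(√((-5 + 0*0) + 3)))*n = (9/2)*8 = 36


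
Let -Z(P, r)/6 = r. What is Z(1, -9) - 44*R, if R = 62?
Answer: -2674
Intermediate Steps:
Z(P, r) = -6*r
Z(1, -9) - 44*R = -6*(-9) - 44*62 = 54 - 2728 = -2674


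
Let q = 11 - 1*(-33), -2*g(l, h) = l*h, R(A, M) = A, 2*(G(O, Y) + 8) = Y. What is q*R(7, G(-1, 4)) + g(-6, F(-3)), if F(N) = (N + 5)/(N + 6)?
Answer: 310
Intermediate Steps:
G(O, Y) = -8 + Y/2
F(N) = (5 + N)/(6 + N)
g(l, h) = -h*l/2 (g(l, h) = -l*h/2 = -h*l/2)
q = 44 (q = 11 + 33 = 44)
q*R(7, G(-1, 4)) + g(-6, F(-3)) = 44*7 - ½*(5 - 3)/(6 - 3)*(-6) = 308 - ½*2/3*(-6) = 308 - ½*(⅓)*2*(-6) = 308 - ½*⅔*(-6) = 308 + 2 = 310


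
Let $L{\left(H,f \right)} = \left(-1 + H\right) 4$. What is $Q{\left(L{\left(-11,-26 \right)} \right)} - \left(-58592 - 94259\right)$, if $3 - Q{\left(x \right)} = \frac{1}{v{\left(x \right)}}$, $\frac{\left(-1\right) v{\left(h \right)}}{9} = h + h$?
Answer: $\frac{132065855}{864} \approx 1.5285 \cdot 10^{5}$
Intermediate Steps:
$v{\left(h \right)} = - 18 h$ ($v{\left(h \right)} = - 9 \left(h + h\right) = - 9 \cdot 2 h = - 18 h$)
$L{\left(H,f \right)} = -4 + 4 H$
$Q{\left(x \right)} = 3 + \frac{1}{18 x}$ ($Q{\left(x \right)} = 3 - \frac{1}{\left(-18\right) x} = 3 - - \frac{1}{18 x} = 3 + \frac{1}{18 x}$)
$Q{\left(L{\left(-11,-26 \right)} \right)} - \left(-58592 - 94259\right) = \left(3 + \frac{1}{18 \left(-4 + 4 \left(-11\right)\right)}\right) - \left(-58592 - 94259\right) = \left(3 + \frac{1}{18 \left(-4 - 44\right)}\right) - \left(-58592 - 94259\right) = \left(3 + \frac{1}{18 \left(-48\right)}\right) - -152851 = \left(3 + \frac{1}{18} \left(- \frac{1}{48}\right)\right) + 152851 = \left(3 - \frac{1}{864}\right) + 152851 = \frac{2591}{864} + 152851 = \frac{132065855}{864}$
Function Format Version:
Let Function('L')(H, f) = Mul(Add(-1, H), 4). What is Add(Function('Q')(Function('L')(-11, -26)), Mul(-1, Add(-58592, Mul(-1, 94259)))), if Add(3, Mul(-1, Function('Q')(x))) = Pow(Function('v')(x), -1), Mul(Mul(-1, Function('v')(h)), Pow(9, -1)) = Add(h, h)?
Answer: Rational(132065855, 864) ≈ 1.5285e+5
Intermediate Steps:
Function('v')(h) = Mul(-18, h) (Function('v')(h) = Mul(-9, Add(h, h)) = Mul(-9, Mul(2, h)) = Mul(-18, h))
Function('L')(H, f) = Add(-4, Mul(4, H))
Function('Q')(x) = Add(3, Mul(Rational(1, 18), Pow(x, -1))) (Function('Q')(x) = Add(3, Mul(-1, Pow(Mul(-18, x), -1))) = Add(3, Mul(-1, Mul(Rational(-1, 18), Pow(x, -1)))) = Add(3, Mul(Rational(1, 18), Pow(x, -1))))
Add(Function('Q')(Function('L')(-11, -26)), Mul(-1, Add(-58592, Mul(-1, 94259)))) = Add(Add(3, Mul(Rational(1, 18), Pow(Add(-4, Mul(4, -11)), -1))), Mul(-1, Add(-58592, Mul(-1, 94259)))) = Add(Add(3, Mul(Rational(1, 18), Pow(Add(-4, -44), -1))), Mul(-1, Add(-58592, -94259))) = Add(Add(3, Mul(Rational(1, 18), Pow(-48, -1))), Mul(-1, -152851)) = Add(Add(3, Mul(Rational(1, 18), Rational(-1, 48))), 152851) = Add(Add(3, Rational(-1, 864)), 152851) = Add(Rational(2591, 864), 152851) = Rational(132065855, 864)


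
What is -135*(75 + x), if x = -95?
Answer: 2700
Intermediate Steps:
-135*(75 + x) = -135*(75 - 95) = -135*(-20) = 2700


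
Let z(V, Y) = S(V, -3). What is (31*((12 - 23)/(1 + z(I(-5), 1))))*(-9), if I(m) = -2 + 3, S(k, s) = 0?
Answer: 3069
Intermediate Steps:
I(m) = 1
z(V, Y) = 0
(31*((12 - 23)/(1 + z(I(-5), 1))))*(-9) = (31*((12 - 23)/(1 + 0)))*(-9) = (31*(-11/1))*(-9) = (31*(-11*1))*(-9) = (31*(-11))*(-9) = -341*(-9) = 3069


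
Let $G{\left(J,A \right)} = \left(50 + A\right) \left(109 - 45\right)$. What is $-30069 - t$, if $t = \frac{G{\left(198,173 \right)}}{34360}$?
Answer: $- \frac{129148139}{4295} \approx -30069.0$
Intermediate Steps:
$G{\left(J,A \right)} = 3200 + 64 A$ ($G{\left(J,A \right)} = \left(50 + A\right) 64 = 3200 + 64 A$)
$t = \frac{1784}{4295}$ ($t = \frac{3200 + 64 \cdot 173}{34360} = \left(3200 + 11072\right) \frac{1}{34360} = 14272 \cdot \frac{1}{34360} = \frac{1784}{4295} \approx 0.41537$)
$-30069 - t = -30069 - \frac{1784}{4295} = - \frac{129148139}{4295}$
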